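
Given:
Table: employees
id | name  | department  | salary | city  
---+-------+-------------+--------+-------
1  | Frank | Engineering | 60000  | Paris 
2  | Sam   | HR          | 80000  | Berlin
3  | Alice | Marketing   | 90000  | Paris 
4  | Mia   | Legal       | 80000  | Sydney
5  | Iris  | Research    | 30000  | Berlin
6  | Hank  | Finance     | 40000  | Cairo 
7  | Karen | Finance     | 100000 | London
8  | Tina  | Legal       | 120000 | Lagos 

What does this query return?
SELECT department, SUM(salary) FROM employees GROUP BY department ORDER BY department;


Summing salary within each department:
  Engineering: 60000 = 60000
  Finance: 40000 + 100000 = 140000
  HR: 80000 = 80000
  Legal: 80000 + 120000 = 200000
  Marketing: 90000 = 90000
  Research: 30000 = 30000


6 groups:
Engineering, 60000
Finance, 140000
HR, 80000
Legal, 200000
Marketing, 90000
Research, 30000


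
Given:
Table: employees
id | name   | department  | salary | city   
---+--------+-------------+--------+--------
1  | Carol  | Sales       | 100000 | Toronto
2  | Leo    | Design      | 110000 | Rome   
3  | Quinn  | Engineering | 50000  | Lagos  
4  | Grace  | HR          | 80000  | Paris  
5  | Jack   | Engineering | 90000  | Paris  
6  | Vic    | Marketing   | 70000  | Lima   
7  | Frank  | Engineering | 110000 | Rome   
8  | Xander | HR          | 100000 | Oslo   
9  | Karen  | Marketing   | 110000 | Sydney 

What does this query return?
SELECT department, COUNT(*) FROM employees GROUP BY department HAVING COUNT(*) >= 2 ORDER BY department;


Groups with count >= 2:
  Engineering: 3 -> PASS
  HR: 2 -> PASS
  Marketing: 2 -> PASS
  Design: 1 -> filtered out
  Sales: 1 -> filtered out


3 groups:
Engineering, 3
HR, 2
Marketing, 2


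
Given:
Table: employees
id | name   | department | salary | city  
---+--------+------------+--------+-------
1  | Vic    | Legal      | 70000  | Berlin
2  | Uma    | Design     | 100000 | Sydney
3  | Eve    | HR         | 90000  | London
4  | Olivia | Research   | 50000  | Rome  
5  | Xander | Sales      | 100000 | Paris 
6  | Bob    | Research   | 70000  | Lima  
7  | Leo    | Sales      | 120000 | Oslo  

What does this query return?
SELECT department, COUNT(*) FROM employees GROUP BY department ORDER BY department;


Assigning each row to its department group:
  Vic -> Legal
  Uma -> Design
  Eve -> HR
  Olivia -> Research
  Xander -> Sales
  Bob -> Research
  Leo -> Sales


5 groups:
Design, 1
HR, 1
Legal, 1
Research, 2
Sales, 2


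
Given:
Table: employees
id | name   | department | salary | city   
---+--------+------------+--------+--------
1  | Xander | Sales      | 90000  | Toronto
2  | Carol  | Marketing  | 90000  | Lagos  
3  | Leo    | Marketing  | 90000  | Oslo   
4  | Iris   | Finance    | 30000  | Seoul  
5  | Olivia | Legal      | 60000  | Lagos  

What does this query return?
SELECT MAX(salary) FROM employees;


Salaries: 90000, 90000, 90000, 30000, 60000
MAX = 90000

90000


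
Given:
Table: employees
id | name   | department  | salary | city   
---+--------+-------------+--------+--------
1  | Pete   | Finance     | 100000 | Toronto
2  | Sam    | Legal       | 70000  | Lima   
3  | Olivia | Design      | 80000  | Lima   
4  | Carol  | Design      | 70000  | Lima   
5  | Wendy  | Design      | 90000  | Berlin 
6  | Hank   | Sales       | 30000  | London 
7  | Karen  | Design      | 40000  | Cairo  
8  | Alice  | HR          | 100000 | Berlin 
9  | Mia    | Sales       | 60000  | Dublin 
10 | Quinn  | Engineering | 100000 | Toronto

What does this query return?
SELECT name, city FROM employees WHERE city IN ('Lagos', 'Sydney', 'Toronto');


Filtering: city IN ('Lagos', 'Sydney', 'Toronto')
Matching: 2 rows

2 rows:
Pete, Toronto
Quinn, Toronto


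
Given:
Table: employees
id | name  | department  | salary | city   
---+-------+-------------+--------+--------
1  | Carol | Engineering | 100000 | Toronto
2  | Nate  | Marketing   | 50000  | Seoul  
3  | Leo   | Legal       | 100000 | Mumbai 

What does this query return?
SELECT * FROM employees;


SELECT * returns all 3 rows with all columns

3 rows:
1, Carol, Engineering, 100000, Toronto
2, Nate, Marketing, 50000, Seoul
3, Leo, Legal, 100000, Mumbai


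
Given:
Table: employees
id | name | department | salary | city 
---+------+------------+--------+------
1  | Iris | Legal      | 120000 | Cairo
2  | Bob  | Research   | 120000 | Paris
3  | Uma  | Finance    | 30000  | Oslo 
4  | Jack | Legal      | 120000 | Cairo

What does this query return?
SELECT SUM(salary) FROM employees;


SUM(salary) = 120000 + 120000 + 30000 + 120000 = 390000

390000


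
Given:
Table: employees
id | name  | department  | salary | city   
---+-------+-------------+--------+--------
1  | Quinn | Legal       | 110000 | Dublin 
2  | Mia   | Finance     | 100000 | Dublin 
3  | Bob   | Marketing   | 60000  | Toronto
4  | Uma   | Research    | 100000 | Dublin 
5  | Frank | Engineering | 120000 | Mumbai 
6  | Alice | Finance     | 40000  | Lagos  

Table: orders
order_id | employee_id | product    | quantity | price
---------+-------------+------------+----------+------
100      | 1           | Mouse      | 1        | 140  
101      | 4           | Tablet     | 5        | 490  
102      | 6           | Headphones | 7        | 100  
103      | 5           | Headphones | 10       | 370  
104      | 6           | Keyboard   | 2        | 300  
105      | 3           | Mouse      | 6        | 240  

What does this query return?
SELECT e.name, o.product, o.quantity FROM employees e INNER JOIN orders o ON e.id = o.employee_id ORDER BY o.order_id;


Joining employees.id = orders.employee_id:
  employee Quinn (id=1) -> order Mouse
  employee Uma (id=4) -> order Tablet
  employee Alice (id=6) -> order Headphones
  employee Frank (id=5) -> order Headphones
  employee Alice (id=6) -> order Keyboard
  employee Bob (id=3) -> order Mouse


6 rows:
Quinn, Mouse, 1
Uma, Tablet, 5
Alice, Headphones, 7
Frank, Headphones, 10
Alice, Keyboard, 2
Bob, Mouse, 6


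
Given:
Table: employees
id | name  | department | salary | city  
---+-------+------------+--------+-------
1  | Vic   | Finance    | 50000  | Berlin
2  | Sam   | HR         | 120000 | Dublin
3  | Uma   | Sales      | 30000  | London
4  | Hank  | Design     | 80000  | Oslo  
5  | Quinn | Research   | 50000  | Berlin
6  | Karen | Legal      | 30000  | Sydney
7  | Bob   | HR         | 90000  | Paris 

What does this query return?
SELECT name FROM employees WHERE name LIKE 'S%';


LIKE 'S%' matches names starting with 'S'
Matching: 1

1 rows:
Sam


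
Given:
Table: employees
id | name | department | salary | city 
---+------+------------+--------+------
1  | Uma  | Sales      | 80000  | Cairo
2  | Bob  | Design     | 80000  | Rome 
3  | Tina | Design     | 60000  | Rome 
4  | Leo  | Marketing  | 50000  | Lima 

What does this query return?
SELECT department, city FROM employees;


Projecting columns: department, city

4 rows:
Sales, Cairo
Design, Rome
Design, Rome
Marketing, Lima


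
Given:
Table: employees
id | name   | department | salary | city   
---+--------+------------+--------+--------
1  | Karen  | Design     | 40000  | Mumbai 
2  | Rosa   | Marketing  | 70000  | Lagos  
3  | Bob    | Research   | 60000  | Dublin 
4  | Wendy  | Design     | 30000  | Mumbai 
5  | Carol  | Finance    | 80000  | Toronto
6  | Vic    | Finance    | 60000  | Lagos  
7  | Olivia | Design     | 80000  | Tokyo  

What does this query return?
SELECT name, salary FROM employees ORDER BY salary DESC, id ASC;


Sorting by salary DESC, then id ASC for ties

7 rows:
Carol, 80000
Olivia, 80000
Rosa, 70000
Bob, 60000
Vic, 60000
Karen, 40000
Wendy, 30000


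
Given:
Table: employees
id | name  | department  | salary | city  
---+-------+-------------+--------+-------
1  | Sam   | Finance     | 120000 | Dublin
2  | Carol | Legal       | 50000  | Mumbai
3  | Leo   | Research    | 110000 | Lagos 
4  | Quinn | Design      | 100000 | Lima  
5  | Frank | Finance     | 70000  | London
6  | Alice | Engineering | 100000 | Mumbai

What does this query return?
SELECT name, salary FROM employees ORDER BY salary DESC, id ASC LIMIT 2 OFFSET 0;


Sort by salary DESC (id ASC tiebreak), then skip 0 and take 2
Rows 1 through 2

2 rows:
Sam, 120000
Leo, 110000


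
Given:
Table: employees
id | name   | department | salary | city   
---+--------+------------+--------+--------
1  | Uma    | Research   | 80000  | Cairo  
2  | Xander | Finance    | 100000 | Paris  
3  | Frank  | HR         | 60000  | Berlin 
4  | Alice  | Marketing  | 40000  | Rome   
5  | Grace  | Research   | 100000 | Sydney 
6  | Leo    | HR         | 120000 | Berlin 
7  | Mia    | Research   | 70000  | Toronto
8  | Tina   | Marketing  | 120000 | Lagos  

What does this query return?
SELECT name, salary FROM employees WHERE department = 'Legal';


Filtering: department = 'Legal'
Matching rows: 0

Empty result set (0 rows)


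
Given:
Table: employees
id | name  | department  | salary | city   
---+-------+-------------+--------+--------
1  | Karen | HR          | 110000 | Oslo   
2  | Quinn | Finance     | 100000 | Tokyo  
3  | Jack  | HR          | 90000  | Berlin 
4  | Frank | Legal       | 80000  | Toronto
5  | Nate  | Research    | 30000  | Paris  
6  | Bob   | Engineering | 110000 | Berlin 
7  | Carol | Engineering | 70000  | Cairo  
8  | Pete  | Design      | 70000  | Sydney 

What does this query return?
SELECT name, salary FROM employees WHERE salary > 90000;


Filtering: salary > 90000
Matching: 3 rows

3 rows:
Karen, 110000
Quinn, 100000
Bob, 110000


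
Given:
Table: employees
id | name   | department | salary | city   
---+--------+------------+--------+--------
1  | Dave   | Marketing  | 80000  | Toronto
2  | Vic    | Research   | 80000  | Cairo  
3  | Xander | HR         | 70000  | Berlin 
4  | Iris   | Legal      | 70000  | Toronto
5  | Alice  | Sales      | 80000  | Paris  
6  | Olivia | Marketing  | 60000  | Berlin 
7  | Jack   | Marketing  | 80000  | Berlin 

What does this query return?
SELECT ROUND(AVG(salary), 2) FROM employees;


SUM(salary) = 520000
COUNT = 7
ROUND(AVG, 2) = ROUND(520000 / 7, 2) = 74285.71

74285.71


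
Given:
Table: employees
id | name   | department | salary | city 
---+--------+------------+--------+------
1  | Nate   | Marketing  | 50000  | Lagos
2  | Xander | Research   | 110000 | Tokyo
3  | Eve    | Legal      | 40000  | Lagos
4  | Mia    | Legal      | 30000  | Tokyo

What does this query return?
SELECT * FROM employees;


SELECT * returns all 4 rows with all columns

4 rows:
1, Nate, Marketing, 50000, Lagos
2, Xander, Research, 110000, Tokyo
3, Eve, Legal, 40000, Lagos
4, Mia, Legal, 30000, Tokyo


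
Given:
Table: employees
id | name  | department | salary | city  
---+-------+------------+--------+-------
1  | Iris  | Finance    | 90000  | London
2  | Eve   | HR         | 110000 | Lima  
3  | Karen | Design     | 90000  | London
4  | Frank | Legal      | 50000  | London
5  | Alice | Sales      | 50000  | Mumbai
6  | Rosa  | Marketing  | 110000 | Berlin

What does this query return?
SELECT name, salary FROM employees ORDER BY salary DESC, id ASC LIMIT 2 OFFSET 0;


Sort by salary DESC (id ASC tiebreak), then skip 0 and take 2
Rows 1 through 2

2 rows:
Eve, 110000
Rosa, 110000


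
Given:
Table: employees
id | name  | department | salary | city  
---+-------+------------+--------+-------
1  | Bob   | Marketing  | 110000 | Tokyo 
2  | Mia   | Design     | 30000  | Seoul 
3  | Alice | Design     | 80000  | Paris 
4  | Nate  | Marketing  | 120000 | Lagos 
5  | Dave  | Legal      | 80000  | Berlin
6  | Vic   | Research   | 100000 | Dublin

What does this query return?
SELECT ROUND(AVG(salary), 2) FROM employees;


SUM(salary) = 520000
COUNT = 6
ROUND(AVG, 2) = ROUND(520000 / 6, 2) = 86666.67

86666.67


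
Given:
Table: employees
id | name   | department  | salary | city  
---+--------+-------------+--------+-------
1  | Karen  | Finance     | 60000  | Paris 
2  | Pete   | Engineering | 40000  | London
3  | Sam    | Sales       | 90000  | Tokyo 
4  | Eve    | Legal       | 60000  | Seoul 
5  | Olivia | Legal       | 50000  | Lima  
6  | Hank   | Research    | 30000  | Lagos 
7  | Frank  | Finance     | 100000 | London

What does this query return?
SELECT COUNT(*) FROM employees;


COUNT(*) counts all rows

7


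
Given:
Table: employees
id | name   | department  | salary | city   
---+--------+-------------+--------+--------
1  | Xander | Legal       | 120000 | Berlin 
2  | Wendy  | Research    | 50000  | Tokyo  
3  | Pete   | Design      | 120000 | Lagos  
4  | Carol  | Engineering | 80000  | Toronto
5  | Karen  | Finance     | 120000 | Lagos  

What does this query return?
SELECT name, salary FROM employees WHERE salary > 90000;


Filtering: salary > 90000
Matching: 3 rows

3 rows:
Xander, 120000
Pete, 120000
Karen, 120000


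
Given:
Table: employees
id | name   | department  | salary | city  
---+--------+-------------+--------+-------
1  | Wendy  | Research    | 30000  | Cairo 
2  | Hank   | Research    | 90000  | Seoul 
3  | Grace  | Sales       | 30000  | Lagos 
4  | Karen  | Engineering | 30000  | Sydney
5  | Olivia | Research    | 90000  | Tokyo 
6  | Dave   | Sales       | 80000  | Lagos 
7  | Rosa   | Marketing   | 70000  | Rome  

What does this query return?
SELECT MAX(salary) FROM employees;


Salaries: 30000, 90000, 30000, 30000, 90000, 80000, 70000
MAX = 90000

90000


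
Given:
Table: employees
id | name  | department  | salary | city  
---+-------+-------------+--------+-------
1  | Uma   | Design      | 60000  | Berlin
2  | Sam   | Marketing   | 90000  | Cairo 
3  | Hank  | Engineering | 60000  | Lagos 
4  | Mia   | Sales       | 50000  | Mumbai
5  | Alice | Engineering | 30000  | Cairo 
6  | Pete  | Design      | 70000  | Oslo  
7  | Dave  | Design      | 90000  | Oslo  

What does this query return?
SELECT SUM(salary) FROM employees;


SUM(salary) = 60000 + 90000 + 60000 + 50000 + 30000 + 70000 + 90000 = 450000

450000


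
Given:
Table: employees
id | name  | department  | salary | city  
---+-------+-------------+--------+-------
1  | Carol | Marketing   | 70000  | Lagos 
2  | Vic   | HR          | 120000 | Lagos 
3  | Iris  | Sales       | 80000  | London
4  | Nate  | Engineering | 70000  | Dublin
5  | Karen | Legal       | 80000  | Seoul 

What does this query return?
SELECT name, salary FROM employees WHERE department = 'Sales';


Filtering: department = 'Sales'
Matching rows: 1

1 rows:
Iris, 80000


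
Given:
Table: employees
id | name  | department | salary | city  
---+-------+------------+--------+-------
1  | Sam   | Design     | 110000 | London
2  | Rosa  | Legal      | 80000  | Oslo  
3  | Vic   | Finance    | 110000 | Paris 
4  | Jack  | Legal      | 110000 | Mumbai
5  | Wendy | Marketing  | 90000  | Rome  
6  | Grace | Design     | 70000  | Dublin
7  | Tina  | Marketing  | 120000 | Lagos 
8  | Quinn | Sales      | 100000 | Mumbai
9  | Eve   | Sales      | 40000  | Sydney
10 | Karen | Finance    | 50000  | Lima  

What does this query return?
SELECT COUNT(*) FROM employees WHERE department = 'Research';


Counting rows where department = 'Research'


0


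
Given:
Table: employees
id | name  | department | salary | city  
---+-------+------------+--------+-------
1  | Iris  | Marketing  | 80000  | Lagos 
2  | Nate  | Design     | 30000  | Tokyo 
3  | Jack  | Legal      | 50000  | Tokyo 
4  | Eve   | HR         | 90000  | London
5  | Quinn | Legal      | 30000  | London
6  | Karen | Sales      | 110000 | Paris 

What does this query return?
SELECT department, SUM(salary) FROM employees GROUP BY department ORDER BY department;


Summing salary within each department:
  Design: 30000 = 30000
  HR: 90000 = 90000
  Legal: 50000 + 30000 = 80000
  Marketing: 80000 = 80000
  Sales: 110000 = 110000


5 groups:
Design, 30000
HR, 90000
Legal, 80000
Marketing, 80000
Sales, 110000


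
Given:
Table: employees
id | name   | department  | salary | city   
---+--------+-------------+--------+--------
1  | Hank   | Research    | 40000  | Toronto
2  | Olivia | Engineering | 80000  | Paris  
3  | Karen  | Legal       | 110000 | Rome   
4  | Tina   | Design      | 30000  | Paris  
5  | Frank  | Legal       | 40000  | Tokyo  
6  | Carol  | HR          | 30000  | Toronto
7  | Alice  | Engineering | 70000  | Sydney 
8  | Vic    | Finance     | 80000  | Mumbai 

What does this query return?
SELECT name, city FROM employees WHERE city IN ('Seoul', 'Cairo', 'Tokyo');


Filtering: city IN ('Seoul', 'Cairo', 'Tokyo')
Matching: 1 rows

1 rows:
Frank, Tokyo


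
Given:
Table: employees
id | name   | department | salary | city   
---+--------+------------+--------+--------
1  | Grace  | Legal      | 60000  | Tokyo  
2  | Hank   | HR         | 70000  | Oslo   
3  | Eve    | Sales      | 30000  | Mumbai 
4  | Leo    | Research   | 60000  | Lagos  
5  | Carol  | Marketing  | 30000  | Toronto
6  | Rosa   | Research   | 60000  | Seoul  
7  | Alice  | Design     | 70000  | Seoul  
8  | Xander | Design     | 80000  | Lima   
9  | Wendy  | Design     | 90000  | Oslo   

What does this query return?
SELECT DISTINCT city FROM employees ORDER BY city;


All 'city' values (row order): Tokyo, Oslo, Mumbai, Lagos, Toronto, Seoul, Seoul, Lima, Oslo
Removing duplicates leaves 7 unique value(s).

7 values:
Lagos
Lima
Mumbai
Oslo
Seoul
Tokyo
Toronto


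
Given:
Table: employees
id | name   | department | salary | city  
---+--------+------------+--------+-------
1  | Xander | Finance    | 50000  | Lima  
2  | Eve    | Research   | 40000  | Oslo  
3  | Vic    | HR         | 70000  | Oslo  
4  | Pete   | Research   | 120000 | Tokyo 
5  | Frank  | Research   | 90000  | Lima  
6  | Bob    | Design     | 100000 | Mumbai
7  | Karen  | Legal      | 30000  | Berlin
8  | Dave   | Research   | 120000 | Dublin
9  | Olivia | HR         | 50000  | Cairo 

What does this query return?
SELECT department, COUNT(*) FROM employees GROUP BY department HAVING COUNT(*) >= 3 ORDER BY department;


Groups with count >= 3:
  Research: 4 -> PASS
  Design: 1 -> filtered out
  Finance: 1 -> filtered out
  HR: 2 -> filtered out
  Legal: 1 -> filtered out


1 groups:
Research, 4


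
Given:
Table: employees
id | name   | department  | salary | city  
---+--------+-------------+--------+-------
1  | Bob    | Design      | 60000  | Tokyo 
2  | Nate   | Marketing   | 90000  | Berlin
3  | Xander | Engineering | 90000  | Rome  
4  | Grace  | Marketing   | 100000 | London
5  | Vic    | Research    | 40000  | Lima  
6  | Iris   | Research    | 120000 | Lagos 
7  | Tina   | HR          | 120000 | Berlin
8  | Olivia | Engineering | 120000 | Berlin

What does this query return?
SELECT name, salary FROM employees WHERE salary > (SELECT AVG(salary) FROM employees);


Subquery: AVG(salary) = 92500.0
Filtering: salary > 92500.0
  Grace (100000) -> MATCH
  Iris (120000) -> MATCH
  Tina (120000) -> MATCH
  Olivia (120000) -> MATCH


4 rows:
Grace, 100000
Iris, 120000
Tina, 120000
Olivia, 120000


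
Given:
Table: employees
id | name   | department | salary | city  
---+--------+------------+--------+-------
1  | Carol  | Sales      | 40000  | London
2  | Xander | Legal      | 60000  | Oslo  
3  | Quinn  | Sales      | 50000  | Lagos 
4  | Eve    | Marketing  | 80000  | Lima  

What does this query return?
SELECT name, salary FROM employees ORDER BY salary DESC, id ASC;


Sorting by salary DESC, then id ASC for ties

4 rows:
Eve, 80000
Xander, 60000
Quinn, 50000
Carol, 40000


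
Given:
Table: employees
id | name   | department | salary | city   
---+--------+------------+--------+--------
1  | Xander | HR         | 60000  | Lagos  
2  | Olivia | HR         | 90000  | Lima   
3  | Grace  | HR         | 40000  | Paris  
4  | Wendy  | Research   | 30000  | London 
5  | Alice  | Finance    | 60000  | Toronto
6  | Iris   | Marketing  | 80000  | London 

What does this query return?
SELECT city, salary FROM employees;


Projecting columns: city, salary

6 rows:
Lagos, 60000
Lima, 90000
Paris, 40000
London, 30000
Toronto, 60000
London, 80000


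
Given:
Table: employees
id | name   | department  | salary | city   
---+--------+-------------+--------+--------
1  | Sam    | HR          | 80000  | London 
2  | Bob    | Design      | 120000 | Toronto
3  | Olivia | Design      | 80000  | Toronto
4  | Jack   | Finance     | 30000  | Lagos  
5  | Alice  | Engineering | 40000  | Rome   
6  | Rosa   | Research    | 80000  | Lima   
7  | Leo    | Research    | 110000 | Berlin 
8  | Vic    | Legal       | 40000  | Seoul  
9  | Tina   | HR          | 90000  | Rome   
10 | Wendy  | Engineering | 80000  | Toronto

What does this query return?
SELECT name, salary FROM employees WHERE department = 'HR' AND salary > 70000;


Filtering: department = 'HR' AND salary > 70000
Matching: 2 rows

2 rows:
Sam, 80000
Tina, 90000


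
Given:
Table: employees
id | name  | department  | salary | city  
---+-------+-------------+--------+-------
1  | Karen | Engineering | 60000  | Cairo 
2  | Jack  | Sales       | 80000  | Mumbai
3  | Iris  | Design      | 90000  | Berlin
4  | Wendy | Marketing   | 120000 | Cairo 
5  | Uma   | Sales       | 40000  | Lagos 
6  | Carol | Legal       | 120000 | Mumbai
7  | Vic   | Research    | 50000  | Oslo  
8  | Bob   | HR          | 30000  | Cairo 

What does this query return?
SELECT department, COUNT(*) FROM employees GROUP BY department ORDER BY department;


Assigning each row to its department group:
  Karen -> Engineering
  Jack -> Sales
  Iris -> Design
  Wendy -> Marketing
  Uma -> Sales
  Carol -> Legal
  Vic -> Research
  Bob -> HR


7 groups:
Design, 1
Engineering, 1
HR, 1
Legal, 1
Marketing, 1
Research, 1
Sales, 2


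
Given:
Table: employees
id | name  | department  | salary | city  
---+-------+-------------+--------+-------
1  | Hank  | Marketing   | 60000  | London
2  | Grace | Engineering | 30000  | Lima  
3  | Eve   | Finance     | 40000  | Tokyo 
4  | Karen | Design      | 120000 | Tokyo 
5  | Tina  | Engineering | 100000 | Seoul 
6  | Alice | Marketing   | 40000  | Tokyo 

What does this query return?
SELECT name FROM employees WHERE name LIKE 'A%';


LIKE 'A%' matches names starting with 'A'
Matching: 1

1 rows:
Alice


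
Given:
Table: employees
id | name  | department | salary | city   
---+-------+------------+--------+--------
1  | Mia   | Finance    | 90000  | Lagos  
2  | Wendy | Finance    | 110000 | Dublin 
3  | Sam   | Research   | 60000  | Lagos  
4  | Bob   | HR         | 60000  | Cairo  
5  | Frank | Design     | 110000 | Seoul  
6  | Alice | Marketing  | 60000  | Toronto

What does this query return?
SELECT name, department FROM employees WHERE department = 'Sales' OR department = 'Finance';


Filtering: department = 'Sales' OR 'Finance'
Matching: 2 rows

2 rows:
Mia, Finance
Wendy, Finance


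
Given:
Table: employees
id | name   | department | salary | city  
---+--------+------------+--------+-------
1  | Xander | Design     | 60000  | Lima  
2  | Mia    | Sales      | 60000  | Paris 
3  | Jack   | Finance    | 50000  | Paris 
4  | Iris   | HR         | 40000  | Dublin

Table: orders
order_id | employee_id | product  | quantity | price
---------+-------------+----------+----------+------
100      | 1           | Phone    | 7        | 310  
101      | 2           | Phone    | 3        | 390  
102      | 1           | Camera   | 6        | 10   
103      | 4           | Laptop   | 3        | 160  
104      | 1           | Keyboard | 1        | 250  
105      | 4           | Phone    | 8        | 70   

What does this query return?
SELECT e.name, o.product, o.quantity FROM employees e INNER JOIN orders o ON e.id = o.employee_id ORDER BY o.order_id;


Joining employees.id = orders.employee_id:
  employee Xander (id=1) -> order Phone
  employee Mia (id=2) -> order Phone
  employee Xander (id=1) -> order Camera
  employee Iris (id=4) -> order Laptop
  employee Xander (id=1) -> order Keyboard
  employee Iris (id=4) -> order Phone


6 rows:
Xander, Phone, 7
Mia, Phone, 3
Xander, Camera, 6
Iris, Laptop, 3
Xander, Keyboard, 1
Iris, Phone, 8


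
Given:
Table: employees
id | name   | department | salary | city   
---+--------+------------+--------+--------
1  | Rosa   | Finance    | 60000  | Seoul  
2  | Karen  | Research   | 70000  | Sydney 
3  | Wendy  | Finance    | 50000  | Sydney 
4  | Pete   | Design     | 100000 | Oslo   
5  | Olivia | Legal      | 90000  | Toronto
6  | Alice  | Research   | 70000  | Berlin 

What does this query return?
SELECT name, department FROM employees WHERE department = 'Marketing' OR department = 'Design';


Filtering: department = 'Marketing' OR 'Design'
Matching: 1 rows

1 rows:
Pete, Design


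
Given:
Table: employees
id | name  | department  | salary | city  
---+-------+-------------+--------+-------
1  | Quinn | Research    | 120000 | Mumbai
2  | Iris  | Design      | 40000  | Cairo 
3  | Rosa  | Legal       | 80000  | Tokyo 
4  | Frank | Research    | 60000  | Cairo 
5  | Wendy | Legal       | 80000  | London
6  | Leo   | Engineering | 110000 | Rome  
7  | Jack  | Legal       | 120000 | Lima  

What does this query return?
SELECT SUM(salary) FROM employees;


SUM(salary) = 120000 + 40000 + 80000 + 60000 + 80000 + 110000 + 120000 = 610000

610000


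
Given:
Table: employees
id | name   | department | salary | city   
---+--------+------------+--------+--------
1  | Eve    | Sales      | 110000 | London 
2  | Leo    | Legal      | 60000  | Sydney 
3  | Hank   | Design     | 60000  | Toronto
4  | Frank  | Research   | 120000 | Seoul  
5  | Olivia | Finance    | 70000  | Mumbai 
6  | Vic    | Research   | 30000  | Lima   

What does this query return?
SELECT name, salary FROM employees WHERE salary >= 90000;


Filtering: salary >= 90000
Matching: 2 rows

2 rows:
Eve, 110000
Frank, 120000


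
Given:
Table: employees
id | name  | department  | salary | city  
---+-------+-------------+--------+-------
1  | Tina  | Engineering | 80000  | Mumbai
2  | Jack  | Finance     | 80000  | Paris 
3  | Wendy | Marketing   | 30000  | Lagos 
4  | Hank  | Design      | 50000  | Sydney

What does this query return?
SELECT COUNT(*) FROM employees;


COUNT(*) counts all rows

4


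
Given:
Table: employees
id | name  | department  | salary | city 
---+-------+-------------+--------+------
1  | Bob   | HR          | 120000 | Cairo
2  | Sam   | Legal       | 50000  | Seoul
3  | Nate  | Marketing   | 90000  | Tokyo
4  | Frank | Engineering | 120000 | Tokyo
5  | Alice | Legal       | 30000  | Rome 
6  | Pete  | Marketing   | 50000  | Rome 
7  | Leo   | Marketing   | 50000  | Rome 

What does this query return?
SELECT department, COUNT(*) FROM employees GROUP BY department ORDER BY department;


Assigning each row to its department group:
  Bob -> HR
  Sam -> Legal
  Nate -> Marketing
  Frank -> Engineering
  Alice -> Legal
  Pete -> Marketing
  Leo -> Marketing


4 groups:
Engineering, 1
HR, 1
Legal, 2
Marketing, 3


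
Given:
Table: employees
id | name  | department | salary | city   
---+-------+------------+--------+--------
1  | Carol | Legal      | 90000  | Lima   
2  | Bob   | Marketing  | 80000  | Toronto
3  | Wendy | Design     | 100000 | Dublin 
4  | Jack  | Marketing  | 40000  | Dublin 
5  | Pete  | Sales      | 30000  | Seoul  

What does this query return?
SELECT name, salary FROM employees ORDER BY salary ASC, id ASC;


Sorting by salary ASC, then id ASC for ties

5 rows:
Pete, 30000
Jack, 40000
Bob, 80000
Carol, 90000
Wendy, 100000


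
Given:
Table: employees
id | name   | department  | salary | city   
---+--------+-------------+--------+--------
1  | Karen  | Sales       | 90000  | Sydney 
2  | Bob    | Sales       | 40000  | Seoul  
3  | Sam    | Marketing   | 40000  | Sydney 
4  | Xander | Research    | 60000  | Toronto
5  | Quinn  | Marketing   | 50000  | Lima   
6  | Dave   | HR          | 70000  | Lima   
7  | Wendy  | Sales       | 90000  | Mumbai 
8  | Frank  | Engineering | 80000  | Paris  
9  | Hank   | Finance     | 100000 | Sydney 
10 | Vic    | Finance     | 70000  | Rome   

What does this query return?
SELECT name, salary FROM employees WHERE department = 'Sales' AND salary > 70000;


Filtering: department = 'Sales' AND salary > 70000
Matching: 2 rows

2 rows:
Karen, 90000
Wendy, 90000


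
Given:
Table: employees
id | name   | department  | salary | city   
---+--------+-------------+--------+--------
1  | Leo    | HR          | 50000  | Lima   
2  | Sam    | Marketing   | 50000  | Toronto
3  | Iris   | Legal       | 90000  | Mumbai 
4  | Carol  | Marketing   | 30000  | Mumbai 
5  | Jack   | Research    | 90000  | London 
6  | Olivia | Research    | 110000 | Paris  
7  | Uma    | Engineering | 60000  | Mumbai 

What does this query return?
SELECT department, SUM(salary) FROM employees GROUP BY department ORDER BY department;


Summing salary within each department:
  Engineering: 60000 = 60000
  HR: 50000 = 50000
  Legal: 90000 = 90000
  Marketing: 50000 + 30000 = 80000
  Research: 90000 + 110000 = 200000


5 groups:
Engineering, 60000
HR, 50000
Legal, 90000
Marketing, 80000
Research, 200000


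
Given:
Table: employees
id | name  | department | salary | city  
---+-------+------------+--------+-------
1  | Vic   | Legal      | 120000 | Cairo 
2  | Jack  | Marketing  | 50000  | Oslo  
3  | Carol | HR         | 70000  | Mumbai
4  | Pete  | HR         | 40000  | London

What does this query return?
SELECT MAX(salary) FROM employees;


Salaries: 120000, 50000, 70000, 40000
MAX = 120000

120000


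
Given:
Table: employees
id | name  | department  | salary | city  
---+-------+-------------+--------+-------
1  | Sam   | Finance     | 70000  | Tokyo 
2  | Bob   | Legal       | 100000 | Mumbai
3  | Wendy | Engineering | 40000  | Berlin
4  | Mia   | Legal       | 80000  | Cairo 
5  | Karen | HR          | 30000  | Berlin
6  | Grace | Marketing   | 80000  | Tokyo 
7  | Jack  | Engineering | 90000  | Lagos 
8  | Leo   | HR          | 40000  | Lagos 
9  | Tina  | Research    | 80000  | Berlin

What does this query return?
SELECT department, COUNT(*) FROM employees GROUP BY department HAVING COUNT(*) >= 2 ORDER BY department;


Groups with count >= 2:
  Engineering: 2 -> PASS
  HR: 2 -> PASS
  Legal: 2 -> PASS
  Finance: 1 -> filtered out
  Marketing: 1 -> filtered out
  Research: 1 -> filtered out


3 groups:
Engineering, 2
HR, 2
Legal, 2


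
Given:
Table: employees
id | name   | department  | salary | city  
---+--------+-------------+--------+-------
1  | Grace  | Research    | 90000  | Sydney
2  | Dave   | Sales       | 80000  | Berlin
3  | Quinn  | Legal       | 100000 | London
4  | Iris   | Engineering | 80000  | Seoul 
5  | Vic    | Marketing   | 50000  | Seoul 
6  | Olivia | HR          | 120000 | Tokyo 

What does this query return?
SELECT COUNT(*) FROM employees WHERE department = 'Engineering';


Counting rows where department = 'Engineering'
  Iris -> MATCH


1


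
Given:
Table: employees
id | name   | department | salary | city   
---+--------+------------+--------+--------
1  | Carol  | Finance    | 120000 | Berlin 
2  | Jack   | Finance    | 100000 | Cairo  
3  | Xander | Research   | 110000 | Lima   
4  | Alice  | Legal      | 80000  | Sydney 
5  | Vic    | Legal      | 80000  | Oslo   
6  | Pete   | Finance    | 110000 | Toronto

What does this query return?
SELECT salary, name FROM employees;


Projecting columns: salary, name

6 rows:
120000, Carol
100000, Jack
110000, Xander
80000, Alice
80000, Vic
110000, Pete


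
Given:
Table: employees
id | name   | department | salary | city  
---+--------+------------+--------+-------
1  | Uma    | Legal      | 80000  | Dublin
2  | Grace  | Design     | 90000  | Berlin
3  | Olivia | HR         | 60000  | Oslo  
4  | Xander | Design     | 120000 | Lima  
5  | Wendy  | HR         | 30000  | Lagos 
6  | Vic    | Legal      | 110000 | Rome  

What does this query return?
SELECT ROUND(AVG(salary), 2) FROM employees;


SUM(salary) = 490000
COUNT = 6
ROUND(AVG, 2) = ROUND(490000 / 6, 2) = 81666.67

81666.67


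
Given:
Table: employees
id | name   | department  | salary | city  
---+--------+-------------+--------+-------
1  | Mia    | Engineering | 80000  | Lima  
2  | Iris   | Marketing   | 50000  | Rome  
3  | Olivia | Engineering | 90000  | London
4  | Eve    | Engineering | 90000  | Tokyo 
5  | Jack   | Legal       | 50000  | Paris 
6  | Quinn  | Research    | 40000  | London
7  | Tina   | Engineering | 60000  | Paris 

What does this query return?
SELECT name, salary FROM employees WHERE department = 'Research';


Filtering: department = 'Research'
Matching rows: 1

1 rows:
Quinn, 40000


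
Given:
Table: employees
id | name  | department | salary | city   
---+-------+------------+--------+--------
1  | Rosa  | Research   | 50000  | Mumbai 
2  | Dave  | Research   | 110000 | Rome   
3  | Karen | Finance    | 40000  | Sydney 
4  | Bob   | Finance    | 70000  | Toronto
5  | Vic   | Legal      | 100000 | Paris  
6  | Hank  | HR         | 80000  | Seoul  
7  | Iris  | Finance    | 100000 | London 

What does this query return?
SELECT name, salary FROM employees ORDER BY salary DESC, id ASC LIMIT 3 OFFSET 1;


Sort by salary DESC (id ASC tiebreak), then skip 1 and take 3
Rows 2 through 4

3 rows:
Vic, 100000
Iris, 100000
Hank, 80000


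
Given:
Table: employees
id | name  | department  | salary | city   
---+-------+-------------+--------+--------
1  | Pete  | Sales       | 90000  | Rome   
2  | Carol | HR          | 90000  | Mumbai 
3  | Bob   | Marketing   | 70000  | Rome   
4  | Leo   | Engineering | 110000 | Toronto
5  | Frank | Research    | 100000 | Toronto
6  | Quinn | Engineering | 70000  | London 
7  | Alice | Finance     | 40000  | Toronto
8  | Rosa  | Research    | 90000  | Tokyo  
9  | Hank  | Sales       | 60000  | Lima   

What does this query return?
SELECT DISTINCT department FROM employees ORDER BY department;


All 'department' values (row order): Sales, HR, Marketing, Engineering, Research, Engineering, Finance, Research, Sales
Removing duplicates leaves 6 unique value(s).

6 values:
Engineering
Finance
HR
Marketing
Research
Sales


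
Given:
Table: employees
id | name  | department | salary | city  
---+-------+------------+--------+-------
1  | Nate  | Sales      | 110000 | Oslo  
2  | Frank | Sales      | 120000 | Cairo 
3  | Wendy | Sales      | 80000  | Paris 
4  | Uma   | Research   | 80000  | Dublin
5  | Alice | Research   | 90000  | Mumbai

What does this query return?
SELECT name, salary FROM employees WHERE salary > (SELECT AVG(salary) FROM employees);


Subquery: AVG(salary) = 96000.0
Filtering: salary > 96000.0
  Nate (110000) -> MATCH
  Frank (120000) -> MATCH


2 rows:
Nate, 110000
Frank, 120000


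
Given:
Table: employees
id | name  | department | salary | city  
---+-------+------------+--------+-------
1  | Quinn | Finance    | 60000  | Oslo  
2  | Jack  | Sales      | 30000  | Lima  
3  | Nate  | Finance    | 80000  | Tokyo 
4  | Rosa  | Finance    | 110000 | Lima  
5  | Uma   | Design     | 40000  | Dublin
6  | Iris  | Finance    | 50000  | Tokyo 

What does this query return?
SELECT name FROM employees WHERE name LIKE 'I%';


LIKE 'I%' matches names starting with 'I'
Matching: 1

1 rows:
Iris


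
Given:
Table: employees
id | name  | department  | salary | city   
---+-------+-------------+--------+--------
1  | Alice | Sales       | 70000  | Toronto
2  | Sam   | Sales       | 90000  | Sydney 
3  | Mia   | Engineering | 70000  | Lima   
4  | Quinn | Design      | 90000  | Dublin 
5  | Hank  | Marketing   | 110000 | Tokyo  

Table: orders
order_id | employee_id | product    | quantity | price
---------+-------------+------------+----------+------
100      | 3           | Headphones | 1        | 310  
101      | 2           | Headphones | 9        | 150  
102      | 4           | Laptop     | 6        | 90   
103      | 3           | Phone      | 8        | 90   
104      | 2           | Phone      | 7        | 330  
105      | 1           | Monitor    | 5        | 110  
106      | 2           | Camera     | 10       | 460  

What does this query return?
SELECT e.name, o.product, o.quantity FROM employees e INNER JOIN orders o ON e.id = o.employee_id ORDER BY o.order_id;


Joining employees.id = orders.employee_id:
  employee Mia (id=3) -> order Headphones
  employee Sam (id=2) -> order Headphones
  employee Quinn (id=4) -> order Laptop
  employee Mia (id=3) -> order Phone
  employee Sam (id=2) -> order Phone
  employee Alice (id=1) -> order Monitor
  employee Sam (id=2) -> order Camera


7 rows:
Mia, Headphones, 1
Sam, Headphones, 9
Quinn, Laptop, 6
Mia, Phone, 8
Sam, Phone, 7
Alice, Monitor, 5
Sam, Camera, 10


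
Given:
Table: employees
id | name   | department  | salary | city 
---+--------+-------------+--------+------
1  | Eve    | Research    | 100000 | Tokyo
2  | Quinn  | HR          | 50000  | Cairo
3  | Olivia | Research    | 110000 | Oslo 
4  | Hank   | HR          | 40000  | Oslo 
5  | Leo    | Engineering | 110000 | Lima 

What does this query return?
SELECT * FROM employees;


SELECT * returns all 5 rows with all columns

5 rows:
1, Eve, Research, 100000, Tokyo
2, Quinn, HR, 50000, Cairo
3, Olivia, Research, 110000, Oslo
4, Hank, HR, 40000, Oslo
5, Leo, Engineering, 110000, Lima


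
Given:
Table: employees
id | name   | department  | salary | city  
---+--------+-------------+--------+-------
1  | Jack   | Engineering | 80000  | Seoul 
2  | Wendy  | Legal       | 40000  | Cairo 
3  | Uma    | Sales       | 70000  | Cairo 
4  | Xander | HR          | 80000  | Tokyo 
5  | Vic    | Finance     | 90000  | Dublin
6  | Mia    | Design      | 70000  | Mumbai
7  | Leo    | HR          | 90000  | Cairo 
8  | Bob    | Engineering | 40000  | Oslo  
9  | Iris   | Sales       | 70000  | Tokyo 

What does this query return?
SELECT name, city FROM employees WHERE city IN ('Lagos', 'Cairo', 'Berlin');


Filtering: city IN ('Lagos', 'Cairo', 'Berlin')
Matching: 3 rows

3 rows:
Wendy, Cairo
Uma, Cairo
Leo, Cairo


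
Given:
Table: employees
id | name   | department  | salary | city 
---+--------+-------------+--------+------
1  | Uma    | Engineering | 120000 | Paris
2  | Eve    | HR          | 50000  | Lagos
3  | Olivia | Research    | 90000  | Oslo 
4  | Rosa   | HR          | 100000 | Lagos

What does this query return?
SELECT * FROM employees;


SELECT * returns all 4 rows with all columns

4 rows:
1, Uma, Engineering, 120000, Paris
2, Eve, HR, 50000, Lagos
3, Olivia, Research, 90000, Oslo
4, Rosa, HR, 100000, Lagos


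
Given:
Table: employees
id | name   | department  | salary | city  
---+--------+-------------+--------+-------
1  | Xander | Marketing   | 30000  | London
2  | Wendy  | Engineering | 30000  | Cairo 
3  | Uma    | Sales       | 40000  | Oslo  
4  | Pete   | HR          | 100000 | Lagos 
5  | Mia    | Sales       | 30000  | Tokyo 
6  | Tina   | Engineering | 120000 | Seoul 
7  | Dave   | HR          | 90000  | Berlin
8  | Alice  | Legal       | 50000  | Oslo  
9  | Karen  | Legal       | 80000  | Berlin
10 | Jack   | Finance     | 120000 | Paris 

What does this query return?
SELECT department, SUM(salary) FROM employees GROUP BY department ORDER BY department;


Summing salary within each department:
  Engineering: 30000 + 120000 = 150000
  Finance: 120000 = 120000
  HR: 100000 + 90000 = 190000
  Legal: 50000 + 80000 = 130000
  Marketing: 30000 = 30000
  Sales: 40000 + 30000 = 70000


6 groups:
Engineering, 150000
Finance, 120000
HR, 190000
Legal, 130000
Marketing, 30000
Sales, 70000


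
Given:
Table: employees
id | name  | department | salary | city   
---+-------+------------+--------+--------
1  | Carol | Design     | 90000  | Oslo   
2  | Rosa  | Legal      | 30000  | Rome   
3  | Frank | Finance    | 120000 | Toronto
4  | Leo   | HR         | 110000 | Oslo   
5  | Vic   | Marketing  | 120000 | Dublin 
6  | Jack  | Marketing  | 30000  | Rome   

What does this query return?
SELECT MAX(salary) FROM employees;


Salaries: 90000, 30000, 120000, 110000, 120000, 30000
MAX = 120000

120000


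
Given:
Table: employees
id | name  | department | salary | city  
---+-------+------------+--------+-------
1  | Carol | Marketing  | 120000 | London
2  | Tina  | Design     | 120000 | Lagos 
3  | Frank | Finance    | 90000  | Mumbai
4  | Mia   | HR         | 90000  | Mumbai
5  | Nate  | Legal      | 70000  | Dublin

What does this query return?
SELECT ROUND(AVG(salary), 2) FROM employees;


SUM(salary) = 490000
COUNT = 5
ROUND(AVG, 2) = ROUND(490000 / 5, 2) = 98000.0

98000.0
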